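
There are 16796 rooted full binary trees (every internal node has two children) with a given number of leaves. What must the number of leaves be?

Full binary trees with L leaves are counted by C_{L−1}, and C_10 = 16796.
So the index is 10, and the number of leaves is 10 + 1 = 11.

11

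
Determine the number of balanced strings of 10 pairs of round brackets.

Balanced strings of n pairs of brackets are counted by C_n; here n = 10.
C_10 = C(20,10)/11 = 184756/11 = 16796.

16796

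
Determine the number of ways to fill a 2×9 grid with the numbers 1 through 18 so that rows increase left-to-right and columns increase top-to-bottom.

Standard Young tableaux of shape 2×n are counted by C_n; here n = 9.
C_9 = C(18,9)/10 = 48620/10 = 4862.

4862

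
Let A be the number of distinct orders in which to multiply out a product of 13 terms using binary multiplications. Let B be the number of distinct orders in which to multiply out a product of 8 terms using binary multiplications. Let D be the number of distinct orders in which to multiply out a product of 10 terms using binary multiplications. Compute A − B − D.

Ways to associate a product of 13 factors correspond to binary trees on 13 leaves, so the count is C_12. So A = C_12 = 208012.
Bracketing 8 factors into binary products is counted by C_{8−1} = C_7. So B = C_7 = 429.
Bracketing 10 factors into binary products is counted by C_{10−1} = C_9. So D = C_9 = 4862.
A − B − D = 208012 − 429 − 4862 = 202721.

202721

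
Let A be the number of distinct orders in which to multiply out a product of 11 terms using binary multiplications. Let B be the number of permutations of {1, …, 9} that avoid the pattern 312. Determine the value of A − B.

11934

Parenthesizations of m factors correspond to full binary trees with m leaves, counted by C_{m−1}; m = 11 gives C_10. So A = C_10 = 16796.
Permutations of [n] avoiding any single length-3 pattern are counted by C_n; here n = 9. So B = C_9 = 4862.
A − B = 16796 − 4862 = 11934.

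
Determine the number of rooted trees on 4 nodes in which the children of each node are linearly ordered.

5

A rooted plane tree on 4 nodes has 3 edges, and such trees are counted by C_3.
C_3 = C(6,3)/4 = 20/4 = 5.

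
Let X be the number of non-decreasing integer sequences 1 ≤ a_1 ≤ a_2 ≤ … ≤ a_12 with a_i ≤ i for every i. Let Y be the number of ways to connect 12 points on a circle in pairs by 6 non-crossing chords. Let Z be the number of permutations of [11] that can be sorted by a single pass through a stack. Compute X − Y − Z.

149094

Weakly increasing sequences with a_i ≤ i biject with Dyck paths of semilength 12, so there are C_12. So X = C_12 = 208012.
Non-crossing perfect matchings of 2n points on a circle are counted by C_n; with 12 points, n = 6. So Y = C_6 = 132.
Stack-sortable permutations are exactly the 231-avoiding ones, counted by C_n; here n = 11. So Z = C_11 = 58786.
X − Y − Z = 208012 − 132 − 58786 = 149094.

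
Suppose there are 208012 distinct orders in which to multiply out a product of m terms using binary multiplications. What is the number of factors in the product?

Parenthesizations of m factors are counted by C_{m−1}. The Catalan number equal to 208012 is C_12.
So the index is 12, and the number of factors is 12 + 1 = 13.

13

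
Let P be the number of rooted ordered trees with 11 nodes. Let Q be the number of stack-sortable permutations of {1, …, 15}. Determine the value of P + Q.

9711641

Rooted ordered (plane) trees on m nodes have m−1 edges and are counted by C_{m−1}; m = 11 gives C_10. So P = C_10 = 16796.
Stack-sortable permutations are exactly the 231-avoiding ones, counted by C_n; here n = 15. So Q = C_15 = 9694845.
P + Q = 16796 + 9694845 = 9711641.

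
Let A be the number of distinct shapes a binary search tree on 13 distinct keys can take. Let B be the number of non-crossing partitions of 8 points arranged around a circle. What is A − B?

Rooted binary trees with 13 nodes (each child slot possibly empty) number C_13. So A = C_13 = 742900.
The non-crossing partitions of [8] form a lattice of size C_8. So B = C_8 = 1430.
A − B = 742900 − 1430 = 741470.

741470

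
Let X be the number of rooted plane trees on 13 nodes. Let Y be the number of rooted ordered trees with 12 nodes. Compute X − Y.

149226

Rooted ordered (plane) trees on m nodes have m−1 edges and are counted by C_{m−1}; m = 13 gives C_12. So X = C_12 = 208012.
Rooted ordered (plane) trees on m nodes have m−1 edges and are counted by C_{m−1}; m = 12 gives C_11. So Y = C_11 = 58786.
X − Y = 208012 − 58786 = 149226.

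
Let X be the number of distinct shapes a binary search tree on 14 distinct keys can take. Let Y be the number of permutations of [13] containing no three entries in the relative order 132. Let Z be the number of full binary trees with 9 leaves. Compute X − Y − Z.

There are C_n binary search tree shapes on n keys; with n = 14 that is C_14. So X = C_14 = 2674440.
For any fixed pattern of length 3, the pattern-avoiding permutations of [13] number C_13. So Y = C_13 = 742900.
A full binary tree with L leaves has L−1 internal nodes and is counted by C_{L−1}; L = 9 gives C_8. So Z = C_8 = 1430.
X − Y − Z = 2674440 − 742900 − 1430 = 1930110.

1930110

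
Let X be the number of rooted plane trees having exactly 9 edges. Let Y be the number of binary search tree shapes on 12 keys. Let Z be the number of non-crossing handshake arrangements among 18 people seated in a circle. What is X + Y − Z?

208012

Rooted ordered trees with n edges are counted by C_n; here n = 9. So X = C_9 = 4862.
There are C_n binary search tree shapes on n keys; with n = 12 that is C_12. So Y = C_12 = 208012.
With 18 = 2·9 people, non-crossing handshake pairings are non-crossing perfect matchings on a circle, counted by C_9. So Z = C_9 = 4862.
X + Y − Z = 4862 + 208012 − 4862 = 208012.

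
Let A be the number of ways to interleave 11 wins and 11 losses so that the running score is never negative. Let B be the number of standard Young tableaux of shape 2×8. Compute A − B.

57356

Reading a vote for the leader as '(' and for the other as ')' turns such a sequence into a balanced string of 11 pairs, so the count is C_11. So A = C_11 = 58786.
By the hook-length formula (or a Dyck-path bijection), SYT of shape 2×8 number C_8. So B = C_8 = 1430.
A − B = 58786 − 1430 = 57356.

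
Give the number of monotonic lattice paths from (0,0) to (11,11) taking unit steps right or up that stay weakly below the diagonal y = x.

58786

Monotone paths in an n×n grid that stay weakly below the diagonal are counted by C_n; here n = 11.
C_11 = C(22,11)/12 = 705432/12 = 58786.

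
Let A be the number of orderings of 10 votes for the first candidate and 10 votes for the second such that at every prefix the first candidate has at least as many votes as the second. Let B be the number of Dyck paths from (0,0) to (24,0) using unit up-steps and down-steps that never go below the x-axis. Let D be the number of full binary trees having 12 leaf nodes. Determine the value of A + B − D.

Ballot sequences with n votes each where one side never trails are Dyck words, counted by C_n; here n = 10. So A = C_10 = 16796.
A Dyck path with 12 up-steps and 12 down-steps has semilength 12, so there are C_12 of them. So B = C_12 = 208012.
Full binary trees with 12 leaves have 12−1 = 11 internal nodes, so there are C_11 of them. So D = C_11 = 58786.
A + B − D = 16796 + 208012 − 58786 = 166022.

166022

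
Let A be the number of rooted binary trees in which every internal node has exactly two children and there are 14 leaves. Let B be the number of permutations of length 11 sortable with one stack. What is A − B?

A full binary tree with L leaves has L−1 internal nodes and is counted by C_{L−1}; L = 14 gives C_13. So A = C_13 = 742900.
By Knuth's characterisation, the stack-sortable permutations of length 11 are the 231-avoiders, numbering C_11. So B = C_11 = 58786.
A − B = 742900 − 58786 = 684114.

684114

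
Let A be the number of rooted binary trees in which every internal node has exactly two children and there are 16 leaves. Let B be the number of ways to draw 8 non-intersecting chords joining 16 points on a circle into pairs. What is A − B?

A full binary tree with L leaves has L−1 internal nodes and is counted by C_{L−1}; L = 16 gives C_15. So A = C_15 = 9694845.
Pairing 16 circle points by 8 non-crossing chords gives C_8 matchings. So B = C_8 = 1430.
A − B = 9694845 − 1430 = 9693415.

9693415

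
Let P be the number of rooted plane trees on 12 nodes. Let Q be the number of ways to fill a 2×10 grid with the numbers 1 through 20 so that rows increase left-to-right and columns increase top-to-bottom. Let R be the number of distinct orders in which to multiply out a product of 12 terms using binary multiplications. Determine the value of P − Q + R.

A rooted plane tree on 12 nodes has 11 edges, and such trees are counted by C_11. So P = C_11 = 58786.
Standard Young tableaux of shape 2×n are counted by C_n; here n = 10. So Q = C_10 = 16796.
Bracketing 12 factors into binary products is counted by C_{12−1} = C_11. So R = C_11 = 58786.
P − Q + R = 58786 − 16796 + 58786 = 100776.

100776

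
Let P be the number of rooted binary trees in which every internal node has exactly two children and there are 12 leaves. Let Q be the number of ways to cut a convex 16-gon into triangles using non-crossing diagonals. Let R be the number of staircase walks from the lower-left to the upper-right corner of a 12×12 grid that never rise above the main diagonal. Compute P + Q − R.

A full binary tree with L leaves has L−1 internal nodes and is counted by C_{L−1}; L = 12 gives C_11. So P = C_11 = 58786.
A convex 16-gon is triangulated into 14 triangles, and the number of such triangulations is the Catalan number C_{16−2} = C_14. So Q = C_14 = 2674440.
Sub-diagonal monotone paths from (0,0) to (12,12) biject with Dyck paths of semilength 12, giving C_12. So R = C_12 = 208012.
P + Q − R = 58786 + 2674440 − 208012 = 2525214.

2525214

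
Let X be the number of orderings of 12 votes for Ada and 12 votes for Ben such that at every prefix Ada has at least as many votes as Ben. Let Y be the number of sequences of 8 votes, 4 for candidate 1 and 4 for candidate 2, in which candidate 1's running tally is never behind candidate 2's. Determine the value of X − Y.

Reading a vote for the leader as '(' and for the other as ')' turns such a sequence into a balanced string of 12 pairs, so the count is C_12. So X = C_12 = 208012.
Reading a vote for the leader as '(' and for the other as ')' turns such a sequence into a balanced string of 4 pairs, so the count is C_4. So Y = C_4 = 14.
X − Y = 208012 − 14 = 207998.

207998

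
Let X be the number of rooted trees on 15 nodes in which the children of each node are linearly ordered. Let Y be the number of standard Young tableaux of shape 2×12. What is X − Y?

A rooted plane tree on 15 nodes has 14 edges, and such trees are counted by C_14. So X = C_14 = 2674440.
By the hook-length formula (or a Dyck-path bijection), SYT of shape 2×12 number C_12. So Y = C_12 = 208012.
X − Y = 2674440 − 208012 = 2466428.

2466428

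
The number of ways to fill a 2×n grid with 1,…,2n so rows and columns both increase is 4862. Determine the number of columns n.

Standard Young tableaux of shape 2×n are counted by C_n. The Catalan number equal to 4862 is C_9.

9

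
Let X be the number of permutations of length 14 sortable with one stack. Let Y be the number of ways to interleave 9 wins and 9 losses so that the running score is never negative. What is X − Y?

2669578

Stack-sortable permutations are exactly the 231-avoiding ones, counted by C_n; here n = 14. So X = C_14 = 2674440.
Reading a vote for the leader as '(' and for the other as ')' turns such a sequence into a balanced string of 9 pairs, so the count is C_9. So Y = C_9 = 4862.
X − Y = 2674440 − 4862 = 2669578.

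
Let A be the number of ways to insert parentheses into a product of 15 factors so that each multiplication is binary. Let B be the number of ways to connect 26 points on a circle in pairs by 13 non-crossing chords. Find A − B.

1931540

Ways to associate a product of 15 factors correspond to binary trees on 15 leaves, so the count is C_14. So A = C_14 = 2674440.
Pairing 26 circle points by 13 non-crossing chords gives C_13 matchings. So B = C_13 = 742900.
A − B = 2674440 − 742900 = 1931540.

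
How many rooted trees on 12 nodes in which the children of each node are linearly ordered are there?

Rooted ordered (plane) trees on m nodes have m−1 edges and are counted by C_{m−1}; m = 12 gives C_11.
C_11 = 58786.

58786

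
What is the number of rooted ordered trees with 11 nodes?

16796

A rooted plane tree on 11 nodes has 10 edges, and such trees are counted by C_10.
C_10 = 16796.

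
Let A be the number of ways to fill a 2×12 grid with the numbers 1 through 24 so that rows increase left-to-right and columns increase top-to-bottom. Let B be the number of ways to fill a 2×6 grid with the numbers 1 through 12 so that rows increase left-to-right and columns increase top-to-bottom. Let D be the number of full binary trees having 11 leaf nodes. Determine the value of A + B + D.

By the hook-length formula (or a Dyck-path bijection), SYT of shape 2×12 number C_12. So A = C_12 = 208012.
Standard Young tableaux of shape 2×n are counted by C_n; here n = 6. So B = C_6 = 132.
Full binary trees with 11 leaves have 11−1 = 10 internal nodes, so there are C_10 of them. So D = C_10 = 16796.
A + B + D = 208012 + 132 + 16796 = 224940.

224940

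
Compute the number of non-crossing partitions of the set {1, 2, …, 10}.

16796

Non-crossing partitions of an n-element set are counted by C_n; here n = 10.
C_10 = 16796.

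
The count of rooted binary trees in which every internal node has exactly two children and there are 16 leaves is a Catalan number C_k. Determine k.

15

Full binary trees with 16 leaves have 16−1 = 15 internal nodes, so there are C_15 of them.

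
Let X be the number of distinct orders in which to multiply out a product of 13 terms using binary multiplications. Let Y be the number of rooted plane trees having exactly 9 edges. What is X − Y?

203150

Parenthesizations of m factors correspond to full binary trees with m leaves, counted by C_{m−1}; m = 13 gives C_12. So X = C_12 = 208012.
A rooted plane tree with 9 edges has 10 nodes, and the count is C_9. So Y = C_9 = 4862.
X − Y = 208012 − 4862 = 203150.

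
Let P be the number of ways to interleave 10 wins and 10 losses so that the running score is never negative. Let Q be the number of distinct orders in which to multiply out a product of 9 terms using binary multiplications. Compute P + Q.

Ballot sequences with n votes each where one side never trails are Dyck words, counted by C_n; here n = 10. So P = C_10 = 16796.
Parenthesizations of m factors correspond to full binary trees with m leaves, counted by C_{m−1}; m = 9 gives C_8. So Q = C_8 = 1430.
P + Q = 16796 + 1430 = 18226.

18226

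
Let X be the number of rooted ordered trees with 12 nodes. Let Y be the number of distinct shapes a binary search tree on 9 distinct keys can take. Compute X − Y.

Rooted ordered (plane) trees on m nodes have m−1 edges and are counted by C_{m−1}; m = 12 gives C_11. So X = C_11 = 58786.
Rooted binary trees with 9 nodes (each child slot possibly empty) number C_9. So Y = C_9 = 4862.
X − Y = 58786 − 4862 = 53924.

53924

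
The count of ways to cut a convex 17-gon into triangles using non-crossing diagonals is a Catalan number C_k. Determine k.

The number of triangulations of a 17-gon is the Catalan number C_15 (index = sides − 2).

15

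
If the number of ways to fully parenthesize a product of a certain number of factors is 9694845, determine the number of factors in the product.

16

Parenthesizations of m factors are counted by C_{m−1}; 9694845 = C_15.
So the index is 15, and the number of factors is 15 + 1 = 16.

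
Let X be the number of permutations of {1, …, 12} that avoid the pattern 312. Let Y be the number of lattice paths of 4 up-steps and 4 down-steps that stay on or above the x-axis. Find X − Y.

207998

For any fixed pattern of length 3, the pattern-avoiding permutations of [12] number C_12. So X = C_12 = 208012.
Dyck paths of semilength n (length 2n) are counted by C_n; here n = 4. So Y = C_4 = 14.
X − Y = 208012 − 14 = 207998.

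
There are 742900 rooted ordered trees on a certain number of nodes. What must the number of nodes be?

14

Rooted ordered trees on m nodes are counted by C_{m−1}. Since C_13 = 742900, the index is 13.
So the index is 13, and the number of nodes is 13 + 1 = 14.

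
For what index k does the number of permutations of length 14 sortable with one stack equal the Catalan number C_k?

By Knuth's characterisation, the stack-sortable permutations of length 14 are the 231-avoiders, numbering C_14.

14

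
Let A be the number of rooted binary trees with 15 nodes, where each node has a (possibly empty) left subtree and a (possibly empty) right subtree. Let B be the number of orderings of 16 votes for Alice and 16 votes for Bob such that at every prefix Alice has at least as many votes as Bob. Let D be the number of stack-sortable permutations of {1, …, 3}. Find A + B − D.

45052510

Rooted binary trees with 15 nodes (each child slot possibly empty) number C_15. So A = C_15 = 9694845.
Ballot sequences with n votes each where one side never trails are Dyck words, counted by C_n; here n = 16. So B = C_16 = 35357670.
Stack-sortable permutations are exactly the 231-avoiding ones, counted by C_n; here n = 3. So D = C_3 = 5.
A + B − D = 9694845 + 35357670 − 5 = 45052510.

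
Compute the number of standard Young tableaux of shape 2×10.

Standard Young tableaux of shape 2×n are counted by C_n; here n = 10.
C_10 = C_9 · 2(2·9+1)/(9+2) = 4862 · 38/11 = 16796.

16796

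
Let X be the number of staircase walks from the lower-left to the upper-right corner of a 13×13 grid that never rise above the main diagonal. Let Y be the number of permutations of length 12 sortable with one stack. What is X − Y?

534888

Monotone paths in an n×n grid that stay weakly below the diagonal are counted by C_n; here n = 13. So X = C_13 = 742900.
Stack-sortable permutations are exactly the 231-avoiding ones, counted by C_n; here n = 12. So Y = C_12 = 208012.
X − Y = 742900 − 208012 = 534888.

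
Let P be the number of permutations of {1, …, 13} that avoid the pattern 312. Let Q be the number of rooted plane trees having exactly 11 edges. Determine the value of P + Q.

For any fixed pattern of length 3, the pattern-avoiding permutations of [13] number C_13. So P = C_13 = 742900.
Rooted ordered trees with n edges are counted by C_n; here n = 11. So Q = C_11 = 58786.
P + Q = 742900 + 58786 = 801686.

801686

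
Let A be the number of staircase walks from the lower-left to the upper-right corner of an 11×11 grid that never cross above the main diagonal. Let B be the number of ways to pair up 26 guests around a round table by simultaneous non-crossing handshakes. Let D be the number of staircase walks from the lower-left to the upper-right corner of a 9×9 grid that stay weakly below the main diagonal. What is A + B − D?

796824

Sub-diagonal monotone paths from (0,0) to (11,11) biject with Dyck paths of semilength 11, giving C_11. So A = C_11 = 58786.
With 26 = 2·13 people, non-crossing handshake pairings are non-crossing perfect matchings on a circle, counted by C_13. So B = C_13 = 742900.
Sub-diagonal monotone paths from (0,0) to (9,9) biject with Dyck paths of semilength 9, giving C_9. So D = C_9 = 4862.
A + B − D = 58786 + 742900 − 4862 = 796824.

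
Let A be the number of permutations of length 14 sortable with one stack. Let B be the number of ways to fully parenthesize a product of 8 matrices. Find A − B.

By Knuth's characterisation, the stack-sortable permutations of length 14 are the 231-avoiders, numbering C_14. So A = C_14 = 2674440.
Ways to associate a product of 8 factors correspond to binary trees on 8 leaves, so the count is C_7. So B = C_7 = 429.
A − B = 2674440 − 429 = 2674011.

2674011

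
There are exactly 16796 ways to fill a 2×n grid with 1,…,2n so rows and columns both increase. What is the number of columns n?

Standard Young tableaux of shape 2×n are counted by C_n, and C_10 = 16796.

10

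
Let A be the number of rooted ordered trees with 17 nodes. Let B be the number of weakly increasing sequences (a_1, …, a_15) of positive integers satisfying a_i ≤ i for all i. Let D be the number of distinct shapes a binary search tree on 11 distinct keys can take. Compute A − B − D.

25604039

Rooted ordered (plane) trees on m nodes have m−1 edges and are counted by C_{m−1}; m = 17 gives C_16. So A = C_16 = 35357670.
Such sub-staircase sequences of length n are counted by C_n; here n = 15. So B = C_15 = 9694845.
There are C_n binary search tree shapes on n keys; with n = 11 that is C_11. So D = C_11 = 58786.
A − B − D = 35357670 − 9694845 − 58786 = 25604039.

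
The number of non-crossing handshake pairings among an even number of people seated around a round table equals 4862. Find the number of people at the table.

Non-crossing handshake pairings of 2n people are counted by C_n, and C_9 = 4862.
So n = 9, and there are 2n = 18 people.

18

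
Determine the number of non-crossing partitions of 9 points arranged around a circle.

The non-crossing partitions of [9] form a lattice of size C_9.
C_9 = 4862.

4862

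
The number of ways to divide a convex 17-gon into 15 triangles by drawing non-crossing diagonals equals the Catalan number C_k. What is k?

Triangulations of a convex m-gon are counted by C_{m−2}; with m = 17 this is C_15.

15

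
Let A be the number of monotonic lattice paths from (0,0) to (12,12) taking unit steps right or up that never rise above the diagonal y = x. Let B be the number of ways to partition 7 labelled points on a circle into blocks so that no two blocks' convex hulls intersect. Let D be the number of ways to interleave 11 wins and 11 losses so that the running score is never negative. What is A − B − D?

Sub-diagonal monotone paths from (0,0) to (12,12) biject with Dyck paths of semilength 12, giving C_12. So A = C_12 = 208012.
Non-crossing partitions of an n-element set are counted by C_n; here n = 7. So B = C_7 = 429.
Ballot sequences with n votes each where one side never trails are Dyck words, counted by C_n; here n = 11. So D = C_11 = 58786.
A − B − D = 208012 − 429 − 58786 = 148797.

148797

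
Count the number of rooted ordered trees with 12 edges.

A rooted plane tree with 12 edges has 13 nodes, and the count is C_12.
C_12 = C_11 · 2(2·11+1)/(11+2) = 58786 · 46/13 = 208012.

208012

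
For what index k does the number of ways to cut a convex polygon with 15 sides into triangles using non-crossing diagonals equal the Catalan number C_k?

Triangulations of a convex m-gon are counted by C_{m−2}; with m = 15 this is C_13.

13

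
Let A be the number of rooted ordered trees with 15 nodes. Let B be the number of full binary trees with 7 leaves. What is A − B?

2674308

A rooted plane tree on 15 nodes has 14 edges, and such trees are counted by C_14. So A = C_14 = 2674440.
Full binary trees with 7 leaves have 7−1 = 6 internal nodes, so there are C_6 of them. So B = C_6 = 132.
A − B = 2674440 − 132 = 2674308.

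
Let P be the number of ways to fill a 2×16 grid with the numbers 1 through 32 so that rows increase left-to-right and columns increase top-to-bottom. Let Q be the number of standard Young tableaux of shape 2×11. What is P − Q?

35298884

By the hook-length formula (or a Dyck-path bijection), SYT of shape 2×16 number C_16. So P = C_16 = 35357670.
By the hook-length formula (or a Dyck-path bijection), SYT of shape 2×11 number C_11. So Q = C_11 = 58786.
P − Q = 35357670 − 58786 = 35298884.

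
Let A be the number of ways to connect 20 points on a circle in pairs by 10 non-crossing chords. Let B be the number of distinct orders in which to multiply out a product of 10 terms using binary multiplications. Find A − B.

11934

Pairing 20 circle points by 10 non-crossing chords gives C_10 matchings. So A = C_10 = 16796.
Parenthesizations of m factors correspond to full binary trees with m leaves, counted by C_{m−1}; m = 10 gives C_9. So B = C_9 = 4862.
A − B = 16796 − 4862 = 11934.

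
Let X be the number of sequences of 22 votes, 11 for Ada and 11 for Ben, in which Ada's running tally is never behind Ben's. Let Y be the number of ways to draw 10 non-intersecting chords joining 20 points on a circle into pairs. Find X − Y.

Ballot sequences with n votes each where one side never trails are Dyck words, counted by C_n; here n = 11. So X = C_11 = 58786.
Non-crossing perfect matchings of 2n points on a circle are counted by C_n; with 20 points, n = 10. So Y = C_10 = 16796.
X − Y = 58786 − 16796 = 41990.

41990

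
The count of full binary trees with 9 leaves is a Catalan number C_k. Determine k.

A full binary tree with L leaves has L−1 internal nodes and is counted by C_{L−1}; L = 9 gives C_8.

8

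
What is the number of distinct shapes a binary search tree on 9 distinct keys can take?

4862

There are C_n binary search tree shapes on n keys; with n = 9 that is C_9.
C_9 = C(18,9)/10 = 48620/10 = 4862.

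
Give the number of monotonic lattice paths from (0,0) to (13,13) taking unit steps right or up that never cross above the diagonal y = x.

Sub-diagonal monotone paths from (0,0) to (13,13) biject with Dyck paths of semilength 13, giving C_13.
C_13 = C_12 · 2(2·12+1)/(12+2) = 208012 · 50/14 = 742900.

742900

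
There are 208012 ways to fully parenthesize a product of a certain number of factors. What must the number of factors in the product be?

13

Parenthesizations of m factors are counted by C_{m−1}. Since C_12 = 208012, the index is 12.
So the index is 12, and the number of factors is 12 + 1 = 13.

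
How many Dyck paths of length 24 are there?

208012

Dyck paths of semilength n (length 2n) are counted by C_n; here n = 12.
C_12 = C(24,12)/13 = 2704156/13 = 208012.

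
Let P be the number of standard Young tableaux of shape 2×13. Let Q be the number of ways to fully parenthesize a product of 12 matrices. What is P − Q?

684114

By the hook-length formula (or a Dyck-path bijection), SYT of shape 2×13 number C_13. So P = C_13 = 742900.
Bracketing 12 factors into binary products is counted by C_{12−1} = C_11. So Q = C_11 = 58786.
P − Q = 742900 − 58786 = 684114.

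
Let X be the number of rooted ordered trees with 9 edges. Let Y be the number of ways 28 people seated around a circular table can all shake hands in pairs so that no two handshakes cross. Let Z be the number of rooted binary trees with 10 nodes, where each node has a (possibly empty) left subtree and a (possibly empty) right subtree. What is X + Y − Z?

Rooted ordered trees with n edges are counted by C_n; here n = 9. So X = C_9 = 4862.
With 28 = 2·14 people, non-crossing handshake pairings are non-crossing perfect matchings on a circle, counted by C_14. So Y = C_14 = 2674440.
There are C_n binary search tree shapes on n keys; with n = 10 that is C_10. So Z = C_10 = 16796.
X + Y − Z = 4862 + 2674440 − 16796 = 2662506.

2662506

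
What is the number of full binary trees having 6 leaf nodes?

42

Full binary trees with 6 leaves have 6−1 = 5 internal nodes, so there are C_5 of them.
C_5 = C(10,5)/6 = 252/6 = 42.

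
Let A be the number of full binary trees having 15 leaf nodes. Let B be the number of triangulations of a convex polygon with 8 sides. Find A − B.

2674308

A full binary tree with L leaves has L−1 internal nodes and is counted by C_{L−1}; L = 15 gives C_14. So A = C_14 = 2674440.
The number of triangulations of an 8-gon is the Catalan number C_6 (index = sides − 2). So B = C_6 = 132.
A − B = 2674440 − 132 = 2674308.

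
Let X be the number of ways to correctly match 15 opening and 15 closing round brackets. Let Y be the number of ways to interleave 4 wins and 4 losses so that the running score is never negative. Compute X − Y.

A balanced arrangement of 15 bracket pairs is a Dyck word of semilength 15, so the count is C_15. So X = C_15 = 9694845.
Ballot sequences with n votes each where one side never trails are Dyck words, counted by C_n; here n = 4. So Y = C_4 = 14.
X − Y = 9694845 − 14 = 9694831.

9694831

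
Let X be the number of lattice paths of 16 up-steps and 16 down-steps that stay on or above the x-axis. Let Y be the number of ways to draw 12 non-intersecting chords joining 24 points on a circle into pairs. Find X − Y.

Paths of 16 up- and 16 down-steps that never dip below the axis are Dyck paths; their count is C_16. So X = C_16 = 35357670.
Pairing 24 circle points by 12 non-crossing chords gives C_12 matchings. So Y = C_12 = 208012.
X − Y = 35357670 − 208012 = 35149658.

35149658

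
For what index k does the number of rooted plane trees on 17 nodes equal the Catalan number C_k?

16

A rooted plane tree on 17 nodes has 16 edges, and such trees are counted by C_16.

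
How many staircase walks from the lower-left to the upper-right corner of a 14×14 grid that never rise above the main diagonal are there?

2674440

Sub-diagonal monotone paths from (0,0) to (14,14) biject with Dyck paths of semilength 14, giving C_14.
C_14 = C_13 · 2(2·13+1)/(13+2) = 742900 · 54/15 = 2674440.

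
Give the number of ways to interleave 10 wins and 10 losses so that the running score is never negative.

16796

Reading a vote for the leader as '(' and for the other as ')' turns such a sequence into a balanced string of 10 pairs, so the count is C_10.
C_10 = C_9 · 2(2·9+1)/(9+2) = 4862 · 38/11 = 16796.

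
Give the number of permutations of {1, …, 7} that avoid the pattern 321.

For any fixed pattern of length 3, the pattern-avoiding permutations of [7] number C_7.
C_7 = C(14,7)/8 = 3432/8 = 429.

429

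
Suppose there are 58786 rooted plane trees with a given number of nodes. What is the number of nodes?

Rooted ordered trees on m nodes are counted by C_{m−1}. Since C_11 = 58786, the index is 11.
So the index is 11, and the number of nodes is 11 + 1 = 12.

12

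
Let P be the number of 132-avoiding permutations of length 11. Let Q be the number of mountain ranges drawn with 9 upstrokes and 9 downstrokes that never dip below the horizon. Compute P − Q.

53924

For any fixed pattern of length 3, the pattern-avoiding permutations of [11] number C_11. So P = C_11 = 58786.
Dyck paths of semilength n (length 2n) are counted by C_n; here n = 9. So Q = C_9 = 4862.
P − Q = 58786 − 4862 = 53924.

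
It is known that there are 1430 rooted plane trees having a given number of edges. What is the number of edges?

Rooted ordered trees with n edges are counted by C_n. The Catalan number equal to 1430 is C_8.

8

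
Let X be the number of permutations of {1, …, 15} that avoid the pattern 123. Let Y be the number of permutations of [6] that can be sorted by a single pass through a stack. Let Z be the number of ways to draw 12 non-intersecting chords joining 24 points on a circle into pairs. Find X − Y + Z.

9902725

Permutations of [n] avoiding any single length-3 pattern are counted by C_n; here n = 15. So X = C_15 = 9694845.
Stack-sortable permutations are exactly the 231-avoiding ones, counted by C_n; here n = 6. So Y = C_6 = 132.
Non-crossing perfect matchings of 2n points on a circle are counted by C_n; with 24 points, n = 12. So Z = C_12 = 208012.
X − Y + Z = 9694845 − 132 + 208012 = 9902725.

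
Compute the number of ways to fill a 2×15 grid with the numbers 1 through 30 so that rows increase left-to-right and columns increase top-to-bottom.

Standard Young tableaux of shape 2×n are counted by C_n; here n = 15.
C_15 = C(30,15)/16 = 155117520/16 = 9694845.

9694845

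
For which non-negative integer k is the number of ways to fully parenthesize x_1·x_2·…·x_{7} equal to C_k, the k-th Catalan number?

Bracketing 7 factors into binary products is counted by C_{7−1} = C_6.

6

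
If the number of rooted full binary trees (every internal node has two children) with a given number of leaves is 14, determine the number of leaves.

Full binary trees with L leaves are counted by C_{L−1}; 14 = C_4.
So the index is 4, and the number of leaves is 4 + 1 = 5.

5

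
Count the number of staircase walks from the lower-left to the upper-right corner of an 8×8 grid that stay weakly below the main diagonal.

Monotone paths in an n×n grid that stay weakly below the diagonal are counted by C_n; here n = 8.
C_8 = 1430.

1430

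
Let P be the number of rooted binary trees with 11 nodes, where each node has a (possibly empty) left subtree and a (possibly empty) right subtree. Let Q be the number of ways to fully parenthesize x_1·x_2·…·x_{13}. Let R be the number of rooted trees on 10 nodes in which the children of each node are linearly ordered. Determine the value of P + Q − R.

Rooted binary trees with 11 nodes (each child slot possibly empty) number C_11. So P = C_11 = 58786.
Bracketing 13 factors into binary products is counted by C_{13−1} = C_12. So Q = C_12 = 208012.
Rooted ordered (plane) trees on m nodes have m−1 edges and are counted by C_{m−1}; m = 10 gives C_9. So R = C_9 = 4862.
P + Q − R = 58786 + 208012 − 4862 = 261936.

261936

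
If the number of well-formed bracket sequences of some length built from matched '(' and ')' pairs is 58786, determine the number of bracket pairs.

11

Balanced strings of n bracket-pairs are counted by C_n; 58786 = C_11.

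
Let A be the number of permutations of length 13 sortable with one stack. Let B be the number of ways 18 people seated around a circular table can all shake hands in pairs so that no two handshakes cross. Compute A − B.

738038

By Knuth's characterisation, the stack-sortable permutations of length 13 are the 231-avoiders, numbering C_13. So A = C_13 = 742900.
Non-crossing handshake pairings of 2n people are counted by C_n; 18 people gives n = 9. So B = C_9 = 4862.
A − B = 742900 − 4862 = 738038.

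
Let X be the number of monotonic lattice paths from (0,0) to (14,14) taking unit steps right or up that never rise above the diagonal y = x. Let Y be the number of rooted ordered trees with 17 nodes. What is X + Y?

38032110

Sub-diagonal monotone paths from (0,0) to (14,14) biject with Dyck paths of semilength 14, giving C_14. So X = C_14 = 2674440.
A rooted plane tree on 17 nodes has 16 edges, and such trees are counted by C_16. So Y = C_16 = 35357670.
X + Y = 2674440 + 35357670 = 38032110.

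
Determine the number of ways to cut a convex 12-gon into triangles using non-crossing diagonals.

16796

Triangulations of a convex m-gon are counted by C_{m−2}; with m = 12 this is C_10.
C_10 = C_9 · 2(2·9+1)/(9+2) = 4862 · 38/11 = 16796.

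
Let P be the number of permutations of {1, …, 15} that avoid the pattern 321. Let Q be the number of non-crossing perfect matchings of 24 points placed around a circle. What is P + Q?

9902857

Permutations of [n] avoiding any single length-3 pattern are counted by C_n; here n = 15. So P = C_15 = 9694845.
Non-crossing perfect matchings of 2n points on a circle are counted by C_n; with 24 points, n = 12. So Q = C_12 = 208012.
P + Q = 9694845 + 208012 = 9902857.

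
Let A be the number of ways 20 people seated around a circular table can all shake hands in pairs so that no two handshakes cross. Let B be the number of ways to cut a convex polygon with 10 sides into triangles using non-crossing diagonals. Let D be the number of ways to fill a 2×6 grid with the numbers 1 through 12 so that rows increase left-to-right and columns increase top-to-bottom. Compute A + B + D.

Non-crossing handshake pairings of 2n people are counted by C_n; 20 people gives n = 10. So A = C_10 = 16796.
A convex 10-gon is triangulated into 8 triangles, and the number of such triangulations is the Catalan number C_{10−2} = C_8. So B = C_8 = 1430.
By the hook-length formula (or a Dyck-path bijection), SYT of shape 2×6 number C_6. So D = C_6 = 132.
A + B + D = 16796 + 1430 + 132 = 18358.

18358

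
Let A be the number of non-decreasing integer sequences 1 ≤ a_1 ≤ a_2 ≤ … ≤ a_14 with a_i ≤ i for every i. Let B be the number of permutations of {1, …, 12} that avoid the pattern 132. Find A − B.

2466428

Weakly increasing sequences with a_i ≤ i biject with Dyck paths of semilength 14, so there are C_14. So A = C_14 = 2674440.
For any fixed pattern of length 3, the pattern-avoiding permutations of [12] number C_12. So B = C_12 = 208012.
A − B = 2674440 − 208012 = 2466428.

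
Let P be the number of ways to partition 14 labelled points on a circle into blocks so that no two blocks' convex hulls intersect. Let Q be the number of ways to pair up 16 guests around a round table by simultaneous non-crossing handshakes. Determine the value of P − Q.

2673010

Non-crossing partitions of an n-element set are counted by C_n; here n = 14. So P = C_14 = 2674440.
With 16 = 2·8 people, non-crossing handshake pairings are non-crossing perfect matchings on a circle, counted by C_8. So Q = C_8 = 1430.
P − Q = 2674440 − 1430 = 2673010.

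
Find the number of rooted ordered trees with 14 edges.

Rooted ordered trees with n edges are counted by C_n; here n = 14.
C_14 = C_13 · 2(2·13+1)/(13+2) = 742900 · 54/15 = 2674440.

2674440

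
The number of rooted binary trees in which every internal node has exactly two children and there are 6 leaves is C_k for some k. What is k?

A full binary tree with L leaves has L−1 internal nodes and is counted by C_{L−1}; L = 6 gives C_5.

5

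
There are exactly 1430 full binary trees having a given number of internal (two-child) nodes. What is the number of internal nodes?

8

Full binary trees with n internal nodes are counted by C_n, and C_8 = 1430.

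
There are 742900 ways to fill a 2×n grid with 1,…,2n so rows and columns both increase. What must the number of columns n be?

13

Standard Young tableaux of shape 2×n are counted by C_n. Since C_13 = 742900, the index is 13.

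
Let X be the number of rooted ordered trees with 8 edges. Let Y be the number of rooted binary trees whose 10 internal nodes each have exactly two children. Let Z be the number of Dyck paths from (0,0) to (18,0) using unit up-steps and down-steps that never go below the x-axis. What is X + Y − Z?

13364

Rooted ordered trees with n edges are counted by C_n; here n = 8. So X = C_8 = 1430.
The number of full binary trees on 10 internal nodes is the Catalan number C_10. So Y = C_10 = 16796.
Paths of 9 up- and 9 down-steps that never dip below the axis are Dyck paths; their count is C_9. So Z = C_9 = 4862.
X + Y − Z = 1430 + 16796 − 4862 = 13364.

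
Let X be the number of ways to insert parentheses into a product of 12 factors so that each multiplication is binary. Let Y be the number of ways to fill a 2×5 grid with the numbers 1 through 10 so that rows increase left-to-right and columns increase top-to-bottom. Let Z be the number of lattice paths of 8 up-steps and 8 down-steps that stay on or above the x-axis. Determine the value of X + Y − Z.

Bracketing 12 factors into binary products is counted by C_{12−1} = C_11. So X = C_11 = 58786.
Standard Young tableaux of shape 2×n are counted by C_n; here n = 5. So Y = C_5 = 42.
Paths of 8 up- and 8 down-steps that never dip below the axis are Dyck paths; their count is C_8. So Z = C_8 = 1430.
X + Y − Z = 58786 + 42 − 1430 = 57398.

57398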